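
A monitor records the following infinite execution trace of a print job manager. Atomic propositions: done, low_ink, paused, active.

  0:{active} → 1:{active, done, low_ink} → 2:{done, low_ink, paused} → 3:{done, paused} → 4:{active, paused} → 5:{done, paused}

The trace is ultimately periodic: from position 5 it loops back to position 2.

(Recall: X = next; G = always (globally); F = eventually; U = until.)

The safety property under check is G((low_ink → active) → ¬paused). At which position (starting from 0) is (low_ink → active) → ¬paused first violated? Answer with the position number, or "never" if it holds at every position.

Check (low_ink → active) → ¬paused at each position in order: 0 ✓, 1 ✓, 2 ✓.
At position 3 the labels are {done, paused}, so (low_ink → active) → ¬paused is false there. This is the first violation.

3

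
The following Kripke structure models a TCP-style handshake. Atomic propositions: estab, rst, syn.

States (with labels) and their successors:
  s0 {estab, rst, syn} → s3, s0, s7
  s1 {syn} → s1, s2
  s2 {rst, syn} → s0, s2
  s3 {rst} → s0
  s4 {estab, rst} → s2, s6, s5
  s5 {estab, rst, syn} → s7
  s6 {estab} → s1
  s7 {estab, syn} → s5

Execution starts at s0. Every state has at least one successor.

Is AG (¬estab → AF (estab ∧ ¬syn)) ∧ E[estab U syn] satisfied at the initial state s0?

Does not hold

States satisfying ¬estab → AF (estab ∧ ¬syn): {s0, s4, s5, s6, s7}.
States satisfying AG (¬estab → AF (estab ∧ ¬syn)): {s5, s7}.
States satisfying estab: {s0, s4, s5, s6, s7}.
States satisfying syn: {s0, s1, s2, s5, s7}.
States satisfying E[estab U syn]: {s0, s1, s2, s4, s5, s6, s7}.
States satisfying AG (¬estab → AF (estab ∧ ¬syn)) ∧ E[estab U syn]: {s5, s7}.
s0 ∉ Sat(AG (¬estab → AF (estab ∧ ¬syn)) ∧ E[estab U syn]).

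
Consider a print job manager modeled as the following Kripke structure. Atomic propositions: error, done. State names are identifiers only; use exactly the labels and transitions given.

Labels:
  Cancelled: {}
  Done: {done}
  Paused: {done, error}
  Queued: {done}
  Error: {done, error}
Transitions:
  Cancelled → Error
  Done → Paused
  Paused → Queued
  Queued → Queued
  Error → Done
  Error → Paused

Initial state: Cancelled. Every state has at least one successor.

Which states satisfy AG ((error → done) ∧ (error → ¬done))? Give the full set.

{Queued}

States satisfying (error → done) ∧ (error → ¬done): {Cancelled, Done, Queued}.
States satisfying AG ((error → done) ∧ (error → ¬done)): {Queued}.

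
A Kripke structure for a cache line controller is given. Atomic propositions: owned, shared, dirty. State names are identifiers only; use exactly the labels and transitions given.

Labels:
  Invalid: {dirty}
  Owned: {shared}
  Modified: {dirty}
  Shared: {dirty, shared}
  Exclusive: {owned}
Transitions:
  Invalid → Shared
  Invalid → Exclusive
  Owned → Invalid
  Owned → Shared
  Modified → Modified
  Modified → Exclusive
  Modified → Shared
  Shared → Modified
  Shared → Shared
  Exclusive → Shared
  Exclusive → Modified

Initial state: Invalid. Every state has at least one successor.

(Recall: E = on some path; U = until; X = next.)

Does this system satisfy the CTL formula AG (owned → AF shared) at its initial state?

States satisfying owned → AF shared: {Invalid, Owned, Modified, Shared}.
States satisfying AG (owned → AF shared): ∅.
Exclusive is reachable from Invalid and violates owned → AF shared, so AG fails at Invalid.
Invalid ∉ Sat(AG (owned → AF shared)).

Does not hold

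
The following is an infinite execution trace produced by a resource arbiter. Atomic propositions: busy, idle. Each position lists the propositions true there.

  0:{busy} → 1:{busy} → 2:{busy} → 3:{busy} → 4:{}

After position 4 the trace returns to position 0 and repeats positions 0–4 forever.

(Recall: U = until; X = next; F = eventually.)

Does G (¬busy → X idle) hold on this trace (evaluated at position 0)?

¬busy → X idle must hold at every position from 0 onward. It fails at position 4, so G (¬busy → X idle) is false.
Positions where ¬busy holds: 4.
Check X idle at each: 4→fails.

No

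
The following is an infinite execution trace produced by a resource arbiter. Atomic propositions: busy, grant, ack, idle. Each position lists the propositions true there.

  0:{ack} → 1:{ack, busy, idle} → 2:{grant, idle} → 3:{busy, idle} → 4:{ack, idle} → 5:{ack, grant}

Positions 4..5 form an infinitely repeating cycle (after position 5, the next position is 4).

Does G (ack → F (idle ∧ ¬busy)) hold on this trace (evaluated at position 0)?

Yes

ack → F (idle ∧ ¬busy) holds at every position 0..5, and those are all positions ever visited, so G (ack → F (idle ∧ ¬busy)) holds.
Positions where ack holds: 0, 1, 4, 5.
Check F (idle ∧ ¬busy) at each: 0→ok, 1→ok, 4→ok, 5→ok.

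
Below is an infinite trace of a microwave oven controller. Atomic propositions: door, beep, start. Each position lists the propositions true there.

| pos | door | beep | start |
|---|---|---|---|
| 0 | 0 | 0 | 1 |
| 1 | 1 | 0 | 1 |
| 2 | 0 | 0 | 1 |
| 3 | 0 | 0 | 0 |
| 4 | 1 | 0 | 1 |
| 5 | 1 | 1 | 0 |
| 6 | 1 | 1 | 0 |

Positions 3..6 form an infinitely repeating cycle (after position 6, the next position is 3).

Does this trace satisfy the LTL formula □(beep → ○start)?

beep → ○start must hold at every position from 0 onward. It fails at position 5, so □(beep → ○start) is false.
Positions where beep holds: 5, 6.
Check ○start at each: 5→fails, 6→fails.

Violated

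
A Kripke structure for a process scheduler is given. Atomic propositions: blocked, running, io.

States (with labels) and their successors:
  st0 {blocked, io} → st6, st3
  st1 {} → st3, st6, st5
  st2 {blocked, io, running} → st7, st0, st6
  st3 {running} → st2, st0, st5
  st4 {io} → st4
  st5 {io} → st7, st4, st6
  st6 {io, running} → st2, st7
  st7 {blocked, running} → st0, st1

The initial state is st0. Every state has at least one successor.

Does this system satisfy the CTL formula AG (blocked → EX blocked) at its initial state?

States satisfying blocked → EX blocked: {st1, st2, st3, st4, st5, st6, st7}.
States satisfying AG (blocked → EX blocked): {st4}.
st0 is reachable from st0 and violates blocked → EX blocked, so AG fails at st0.
st0 ∉ Sat(AG (blocked → EX blocked)).

Does not hold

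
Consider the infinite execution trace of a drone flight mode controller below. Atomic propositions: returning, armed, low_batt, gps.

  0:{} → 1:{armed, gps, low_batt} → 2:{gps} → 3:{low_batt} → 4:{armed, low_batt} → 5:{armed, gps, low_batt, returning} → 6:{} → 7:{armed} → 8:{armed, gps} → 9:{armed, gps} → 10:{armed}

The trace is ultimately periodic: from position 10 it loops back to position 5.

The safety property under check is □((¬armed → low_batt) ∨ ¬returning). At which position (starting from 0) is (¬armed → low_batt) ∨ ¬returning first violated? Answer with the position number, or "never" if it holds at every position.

(¬armed → low_batt) ∨ ¬returning holds at every position 0..10, and those are all the positions the trace ever visits, so the invariant □((¬armed → low_batt) ∨ ¬returning) is never violated.

never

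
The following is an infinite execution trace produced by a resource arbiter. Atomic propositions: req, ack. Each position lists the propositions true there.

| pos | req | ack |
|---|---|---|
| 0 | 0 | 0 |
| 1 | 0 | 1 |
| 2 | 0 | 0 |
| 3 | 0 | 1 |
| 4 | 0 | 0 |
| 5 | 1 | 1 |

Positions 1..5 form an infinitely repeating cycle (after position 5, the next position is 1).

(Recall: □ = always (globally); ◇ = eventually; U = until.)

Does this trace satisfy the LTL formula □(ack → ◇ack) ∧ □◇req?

Satisfied

ack → ◇ack holds at every position 0..5, and those are all positions ever visited, so □(ack → ◇ack) holds.
Positions where ack holds: 1, 3, 5.
Check ◇ack at each: 1→ok, 3→ok, 5→ok.
◇req holds at every position 0..5, and those are all positions ever visited, so □◇req holds.
At position 0: □(ack → ◇ack) is true; □◇req is true; so □(ack → ◇ack) ∧ □◇req is true.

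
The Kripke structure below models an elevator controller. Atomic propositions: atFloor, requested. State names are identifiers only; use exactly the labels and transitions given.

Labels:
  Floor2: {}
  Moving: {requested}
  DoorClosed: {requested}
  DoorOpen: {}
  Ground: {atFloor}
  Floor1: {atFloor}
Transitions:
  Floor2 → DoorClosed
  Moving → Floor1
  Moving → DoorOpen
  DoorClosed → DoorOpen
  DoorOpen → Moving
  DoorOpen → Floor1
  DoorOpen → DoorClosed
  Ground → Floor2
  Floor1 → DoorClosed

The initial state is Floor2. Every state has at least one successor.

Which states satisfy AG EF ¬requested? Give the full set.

{Floor2, Moving, DoorClosed, DoorOpen, Ground, Floor1}

States satisfying EF ¬requested: {Floor2, Moving, DoorClosed, DoorOpen, Ground, Floor1}.
States satisfying AG EF ¬requested: {Floor2, Moving, DoorClosed, DoorOpen, Ground, Floor1}.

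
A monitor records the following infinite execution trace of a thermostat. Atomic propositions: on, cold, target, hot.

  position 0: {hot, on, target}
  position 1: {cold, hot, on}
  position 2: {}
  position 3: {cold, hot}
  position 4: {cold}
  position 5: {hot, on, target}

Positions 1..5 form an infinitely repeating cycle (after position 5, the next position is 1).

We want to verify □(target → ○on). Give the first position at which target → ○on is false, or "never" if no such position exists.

never

target → ○on holds at every position 0..5, and those are all the positions the trace ever visits, so the invariant □(target → ○on) is never violated.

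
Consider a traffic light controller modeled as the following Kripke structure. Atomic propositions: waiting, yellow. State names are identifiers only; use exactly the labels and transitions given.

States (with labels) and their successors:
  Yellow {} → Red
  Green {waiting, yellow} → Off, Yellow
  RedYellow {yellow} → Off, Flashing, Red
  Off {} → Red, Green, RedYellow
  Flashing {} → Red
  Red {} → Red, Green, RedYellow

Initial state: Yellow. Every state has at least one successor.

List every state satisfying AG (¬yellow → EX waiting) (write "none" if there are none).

none

States satisfying ¬yellow → EX waiting: {Green, RedYellow, Off, Red}.
States satisfying AG (¬yellow → EX waiting): ∅.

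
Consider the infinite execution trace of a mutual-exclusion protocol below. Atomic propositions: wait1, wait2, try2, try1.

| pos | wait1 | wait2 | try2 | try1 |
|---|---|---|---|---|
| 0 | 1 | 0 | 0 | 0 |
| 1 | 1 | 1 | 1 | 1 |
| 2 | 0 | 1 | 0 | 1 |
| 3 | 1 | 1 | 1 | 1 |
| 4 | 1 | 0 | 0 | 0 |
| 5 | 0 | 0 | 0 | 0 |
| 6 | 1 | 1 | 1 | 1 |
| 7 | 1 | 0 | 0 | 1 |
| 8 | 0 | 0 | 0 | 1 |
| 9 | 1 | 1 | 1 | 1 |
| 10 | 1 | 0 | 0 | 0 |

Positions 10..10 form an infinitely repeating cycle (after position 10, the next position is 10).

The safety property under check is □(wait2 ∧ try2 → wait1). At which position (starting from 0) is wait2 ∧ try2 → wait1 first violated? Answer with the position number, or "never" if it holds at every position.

never

wait2 ∧ try2 → wait1 holds at every position 0..10, and those are all the positions the trace ever visits, so the invariant □(wait2 ∧ try2 → wait1) is never violated.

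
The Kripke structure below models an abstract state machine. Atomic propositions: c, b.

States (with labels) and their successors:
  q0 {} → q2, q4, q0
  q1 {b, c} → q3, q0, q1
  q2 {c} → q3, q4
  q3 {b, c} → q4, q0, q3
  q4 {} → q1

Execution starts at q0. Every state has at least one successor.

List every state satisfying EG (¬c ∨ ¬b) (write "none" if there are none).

States satisfying ¬c ∨ ¬b: {q0, q2, q4}.
States satisfying EG (¬c ∨ ¬b): {q0}.

{q0}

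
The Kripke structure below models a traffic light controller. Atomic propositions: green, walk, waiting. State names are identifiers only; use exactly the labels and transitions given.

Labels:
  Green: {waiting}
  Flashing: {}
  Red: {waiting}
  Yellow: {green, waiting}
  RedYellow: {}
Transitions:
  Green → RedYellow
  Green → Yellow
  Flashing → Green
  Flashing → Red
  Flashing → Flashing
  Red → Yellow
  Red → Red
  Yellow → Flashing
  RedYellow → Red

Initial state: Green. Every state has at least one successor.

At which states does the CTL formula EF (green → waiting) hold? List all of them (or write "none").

States satisfying green → waiting: {Green, Flashing, Red, Yellow, RedYellow}.
States satisfying EF (green → waiting): {Green, Flashing, Red, Yellow, RedYellow}.

{Green, Flashing, Red, Yellow, RedYellow}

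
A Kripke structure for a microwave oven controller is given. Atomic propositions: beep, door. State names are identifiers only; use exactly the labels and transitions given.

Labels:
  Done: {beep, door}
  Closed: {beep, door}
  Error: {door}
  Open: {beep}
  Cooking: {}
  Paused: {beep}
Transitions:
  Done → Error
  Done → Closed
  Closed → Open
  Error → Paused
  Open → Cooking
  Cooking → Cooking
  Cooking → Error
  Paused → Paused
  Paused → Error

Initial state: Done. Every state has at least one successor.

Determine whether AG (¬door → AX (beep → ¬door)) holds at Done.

States satisfying ¬door → AX (beep → ¬door): {Done, Closed, Error, Open, Cooking, Paused}.
States satisfying AG (¬door → AX (beep → ¬door)): {Done, Closed, Error, Open, Cooking, Paused}.
Every state reachable from Done satisfies ¬door → AX (beep → ¬door).
Done ∈ Sat(AG (¬door → AX (beep → ¬door))).

Holds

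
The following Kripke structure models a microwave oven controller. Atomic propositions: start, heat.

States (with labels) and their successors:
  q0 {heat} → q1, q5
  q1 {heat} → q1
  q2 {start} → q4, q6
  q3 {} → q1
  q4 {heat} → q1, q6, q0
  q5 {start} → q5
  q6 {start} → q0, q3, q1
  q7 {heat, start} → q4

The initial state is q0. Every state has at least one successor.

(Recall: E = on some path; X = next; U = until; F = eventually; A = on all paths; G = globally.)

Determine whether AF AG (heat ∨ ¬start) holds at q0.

States satisfying AG (heat ∨ ¬start): {q1, q3}.
States satisfying AF AG (heat ∨ ¬start): {q1, q3}.
There is a path from q0 along which AG (heat ∨ ¬start) never holds.
q0 ∉ Sat(AF AG (heat ∨ ¬start)).

Does not hold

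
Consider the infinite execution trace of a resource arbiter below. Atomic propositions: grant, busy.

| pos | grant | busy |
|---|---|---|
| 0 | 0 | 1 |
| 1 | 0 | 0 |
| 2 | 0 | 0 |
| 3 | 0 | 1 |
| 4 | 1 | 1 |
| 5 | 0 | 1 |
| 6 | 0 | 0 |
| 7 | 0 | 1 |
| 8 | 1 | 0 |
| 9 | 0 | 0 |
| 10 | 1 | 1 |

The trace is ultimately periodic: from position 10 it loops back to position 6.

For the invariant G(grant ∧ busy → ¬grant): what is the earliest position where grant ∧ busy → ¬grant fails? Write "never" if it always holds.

4

Check grant ∧ busy → ¬grant at each position in order: 0 ✓, 1 ✓, 2 ✓, 3 ✓.
At position 4 the labels are {busy, grant}, so grant ∧ busy → ¬grant is false there. This is the first violation.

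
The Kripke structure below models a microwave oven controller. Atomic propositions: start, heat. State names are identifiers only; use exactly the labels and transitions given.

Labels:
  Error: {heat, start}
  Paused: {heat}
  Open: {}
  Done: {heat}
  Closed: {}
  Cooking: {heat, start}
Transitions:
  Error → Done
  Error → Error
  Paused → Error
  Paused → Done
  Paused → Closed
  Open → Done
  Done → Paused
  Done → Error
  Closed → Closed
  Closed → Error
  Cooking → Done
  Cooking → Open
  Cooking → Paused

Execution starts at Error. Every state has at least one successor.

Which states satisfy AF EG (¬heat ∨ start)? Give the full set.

{Error, Closed}

States satisfying EG (¬heat ∨ start): {Error, Closed}.
States satisfying AF EG (¬heat ∨ start): {Error, Closed}.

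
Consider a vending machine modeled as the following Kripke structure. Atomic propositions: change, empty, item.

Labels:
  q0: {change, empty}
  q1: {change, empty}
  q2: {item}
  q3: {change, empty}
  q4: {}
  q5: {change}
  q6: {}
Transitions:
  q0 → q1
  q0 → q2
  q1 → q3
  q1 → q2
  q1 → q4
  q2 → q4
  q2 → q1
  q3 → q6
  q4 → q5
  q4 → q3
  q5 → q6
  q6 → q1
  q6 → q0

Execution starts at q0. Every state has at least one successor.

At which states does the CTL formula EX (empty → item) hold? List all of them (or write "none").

{q0, q1, q2, q3, q4, q5}

States satisfying empty → item: {q2, q4, q5, q6}.
States satisfying EX (empty → item): {q0, q1, q2, q3, q4, q5}.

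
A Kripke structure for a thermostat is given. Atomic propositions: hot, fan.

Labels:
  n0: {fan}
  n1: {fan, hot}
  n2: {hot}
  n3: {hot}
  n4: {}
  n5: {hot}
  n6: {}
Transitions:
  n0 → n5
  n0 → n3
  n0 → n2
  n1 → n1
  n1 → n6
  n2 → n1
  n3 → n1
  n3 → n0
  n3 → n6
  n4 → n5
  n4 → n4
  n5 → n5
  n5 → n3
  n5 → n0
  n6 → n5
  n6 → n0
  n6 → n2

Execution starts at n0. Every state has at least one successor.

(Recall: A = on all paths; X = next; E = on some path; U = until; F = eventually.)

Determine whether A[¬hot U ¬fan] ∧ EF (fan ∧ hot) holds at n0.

Yes

States satisfying ¬hot: {n0, n4, n6}.
States satisfying ¬fan: {n2, n3, n4, n5, n6}.
States satisfying A[¬hot U ¬fan]: {n0, n2, n3, n4, n5, n6}.
States satisfying fan ∧ hot: {n1}.
States satisfying EF (fan ∧ hot): {n0, n1, n2, n3, n4, n5, n6}.
States satisfying A[¬hot U ¬fan] ∧ EF (fan ∧ hot): {n0, n2, n3, n4, n5, n6}.
n0 ∈ Sat(A[¬hot U ¬fan] ∧ EF (fan ∧ hot)).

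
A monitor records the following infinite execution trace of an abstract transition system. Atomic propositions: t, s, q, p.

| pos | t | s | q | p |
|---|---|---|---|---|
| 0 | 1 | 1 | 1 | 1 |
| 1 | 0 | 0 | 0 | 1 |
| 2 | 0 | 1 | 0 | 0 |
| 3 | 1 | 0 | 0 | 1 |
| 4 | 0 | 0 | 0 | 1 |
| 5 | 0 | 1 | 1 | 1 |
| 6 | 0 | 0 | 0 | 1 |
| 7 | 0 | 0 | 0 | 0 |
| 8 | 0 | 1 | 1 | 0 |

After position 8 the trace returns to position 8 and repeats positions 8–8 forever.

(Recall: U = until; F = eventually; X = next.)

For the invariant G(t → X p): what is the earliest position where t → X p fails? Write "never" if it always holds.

t → X p holds at every position 0..8, and those are all the positions the trace ever visits, so the invariant G(t → X p) is never violated.

never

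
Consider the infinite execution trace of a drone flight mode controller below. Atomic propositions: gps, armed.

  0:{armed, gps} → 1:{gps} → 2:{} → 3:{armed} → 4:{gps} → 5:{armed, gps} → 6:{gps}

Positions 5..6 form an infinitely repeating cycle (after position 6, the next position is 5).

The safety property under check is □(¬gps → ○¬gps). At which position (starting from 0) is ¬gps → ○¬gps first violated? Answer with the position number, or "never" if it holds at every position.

Check ¬gps → ○¬gps at each position in order: 0 ✓, 1 ✓, 2 ✓.
At position 3 the labels are {armed} and the next position 4 has {gps}, so ¬gps → ○¬gps is false there. This is the first violation.

3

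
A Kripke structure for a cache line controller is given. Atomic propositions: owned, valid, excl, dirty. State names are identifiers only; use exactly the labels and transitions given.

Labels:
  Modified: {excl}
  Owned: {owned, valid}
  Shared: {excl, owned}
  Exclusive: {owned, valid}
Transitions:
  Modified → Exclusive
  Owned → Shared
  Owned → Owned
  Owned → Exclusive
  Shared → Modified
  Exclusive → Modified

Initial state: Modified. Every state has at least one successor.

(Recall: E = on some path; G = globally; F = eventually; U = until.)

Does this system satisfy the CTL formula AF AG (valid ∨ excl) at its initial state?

States satisfying AG (valid ∨ excl): {Modified, Owned, Shared, Exclusive}.
States satisfying AF AG (valid ∨ excl): {Modified, Owned, Shared, Exclusive}.
Modified ∈ Sat(AF AG (valid ∨ excl)).

Holds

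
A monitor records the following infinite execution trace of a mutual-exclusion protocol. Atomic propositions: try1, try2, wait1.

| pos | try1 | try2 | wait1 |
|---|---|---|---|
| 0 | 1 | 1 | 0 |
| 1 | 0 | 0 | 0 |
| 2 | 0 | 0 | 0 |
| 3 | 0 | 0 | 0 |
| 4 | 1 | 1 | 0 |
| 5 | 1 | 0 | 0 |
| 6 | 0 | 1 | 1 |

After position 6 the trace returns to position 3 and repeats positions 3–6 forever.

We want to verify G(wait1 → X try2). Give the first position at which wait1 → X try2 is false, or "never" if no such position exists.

6

Check wait1 → X try2 at each position in order: 0 ✓, 1 ✓, 2 ✓, 3 ✓, 4 ✓, 5 ✓.
At position 6 the labels are {try2, wait1} and the next position 3 has {}, so wait1 → X try2 is false there. This is the first violation.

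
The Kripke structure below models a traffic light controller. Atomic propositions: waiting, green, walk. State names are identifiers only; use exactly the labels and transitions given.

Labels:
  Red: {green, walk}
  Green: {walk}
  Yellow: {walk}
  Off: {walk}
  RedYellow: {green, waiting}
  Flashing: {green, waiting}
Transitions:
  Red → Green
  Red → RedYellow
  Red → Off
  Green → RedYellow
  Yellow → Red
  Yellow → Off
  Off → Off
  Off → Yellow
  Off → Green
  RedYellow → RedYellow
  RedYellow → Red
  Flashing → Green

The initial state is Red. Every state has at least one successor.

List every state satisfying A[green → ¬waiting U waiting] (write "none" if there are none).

States satisfying green → ¬waiting: {Red, Green, Yellow, Off}.
States satisfying waiting: {RedYellow, Flashing}.
States satisfying A[green → ¬waiting U waiting]: {Green, RedYellow, Flashing}.

{Green, RedYellow, Flashing}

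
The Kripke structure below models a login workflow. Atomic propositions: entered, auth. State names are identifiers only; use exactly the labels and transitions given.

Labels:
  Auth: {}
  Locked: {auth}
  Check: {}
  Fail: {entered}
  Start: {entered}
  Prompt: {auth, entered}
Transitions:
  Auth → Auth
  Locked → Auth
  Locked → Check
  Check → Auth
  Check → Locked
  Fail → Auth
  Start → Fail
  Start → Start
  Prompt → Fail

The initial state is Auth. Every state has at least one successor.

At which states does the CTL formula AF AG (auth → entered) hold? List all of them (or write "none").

{Auth, Fail, Start, Prompt}

States satisfying AG (auth → entered): {Auth, Fail, Start, Prompt}.
States satisfying AF AG (auth → entered): {Auth, Fail, Start, Prompt}.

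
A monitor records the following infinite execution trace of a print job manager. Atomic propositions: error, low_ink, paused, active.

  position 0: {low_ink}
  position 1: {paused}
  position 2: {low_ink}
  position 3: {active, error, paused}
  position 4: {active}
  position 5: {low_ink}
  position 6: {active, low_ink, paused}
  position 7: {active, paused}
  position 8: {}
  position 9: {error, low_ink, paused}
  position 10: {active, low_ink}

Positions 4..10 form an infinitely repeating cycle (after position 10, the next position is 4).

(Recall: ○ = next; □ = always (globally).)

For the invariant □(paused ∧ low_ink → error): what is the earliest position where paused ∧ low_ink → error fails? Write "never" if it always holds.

Check paused ∧ low_ink → error at each position in order: 0 ✓, 1 ✓, 2 ✓, 3 ✓, 4 ✓, 5 ✓.
At position 6 the labels are {active, low_ink, paused}, so paused ∧ low_ink → error is false there. This is the first violation.

6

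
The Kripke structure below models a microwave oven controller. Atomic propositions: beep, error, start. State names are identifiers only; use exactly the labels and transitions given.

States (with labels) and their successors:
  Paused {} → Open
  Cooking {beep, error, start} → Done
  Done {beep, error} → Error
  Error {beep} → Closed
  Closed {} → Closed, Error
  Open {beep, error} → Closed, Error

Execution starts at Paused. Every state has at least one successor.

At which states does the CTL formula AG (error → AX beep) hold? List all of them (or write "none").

{Cooking, Done, Error, Closed}

States satisfying error → AX beep: {Paused, Cooking, Done, Error, Closed}.
States satisfying AG (error → AX beep): {Cooking, Done, Error, Closed}.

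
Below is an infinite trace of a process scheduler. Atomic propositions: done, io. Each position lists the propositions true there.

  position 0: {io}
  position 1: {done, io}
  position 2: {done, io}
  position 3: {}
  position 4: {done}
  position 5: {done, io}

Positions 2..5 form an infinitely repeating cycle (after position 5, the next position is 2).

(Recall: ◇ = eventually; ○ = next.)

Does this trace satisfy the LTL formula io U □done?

Does not hold

Walking from position 0: at position 3, □done has not yet held and io fails, so io U □done is false.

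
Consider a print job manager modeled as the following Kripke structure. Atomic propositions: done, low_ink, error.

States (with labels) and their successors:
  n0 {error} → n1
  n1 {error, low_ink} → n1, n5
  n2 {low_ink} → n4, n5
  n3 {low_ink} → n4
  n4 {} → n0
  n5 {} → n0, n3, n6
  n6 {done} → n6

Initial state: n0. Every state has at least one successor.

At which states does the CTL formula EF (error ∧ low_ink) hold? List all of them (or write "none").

{n0, n1, n2, n3, n4, n5}

States satisfying error ∧ low_ink: {n1}.
States satisfying EF (error ∧ low_ink): {n0, n1, n2, n3, n4, n5}.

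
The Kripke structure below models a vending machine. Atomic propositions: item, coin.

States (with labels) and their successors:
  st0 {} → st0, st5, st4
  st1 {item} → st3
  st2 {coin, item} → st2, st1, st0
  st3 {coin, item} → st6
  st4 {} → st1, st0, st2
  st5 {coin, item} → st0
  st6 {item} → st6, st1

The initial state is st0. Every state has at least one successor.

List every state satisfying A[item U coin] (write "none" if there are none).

States satisfying item: {st1, st2, st3, st5, st6}.
States satisfying coin: {st2, st3, st5}.
States satisfying A[item U coin]: {st1, st2, st3, st5}.

{st1, st2, st3, st5}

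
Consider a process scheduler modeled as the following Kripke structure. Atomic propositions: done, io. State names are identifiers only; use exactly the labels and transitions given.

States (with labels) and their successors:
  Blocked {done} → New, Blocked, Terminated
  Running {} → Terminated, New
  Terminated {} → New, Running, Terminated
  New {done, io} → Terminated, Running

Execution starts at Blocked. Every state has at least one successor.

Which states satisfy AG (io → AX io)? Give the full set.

none

States satisfying io → AX io: {Blocked, Running, Terminated}.
States satisfying AG (io → AX io): ∅.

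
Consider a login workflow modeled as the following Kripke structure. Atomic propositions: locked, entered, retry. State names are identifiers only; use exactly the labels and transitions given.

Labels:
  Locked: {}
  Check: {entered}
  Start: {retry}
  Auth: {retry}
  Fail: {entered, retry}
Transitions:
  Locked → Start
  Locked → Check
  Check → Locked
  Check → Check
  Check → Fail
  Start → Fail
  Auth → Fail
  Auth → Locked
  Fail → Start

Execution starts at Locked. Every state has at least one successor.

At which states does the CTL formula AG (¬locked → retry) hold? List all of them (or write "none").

States satisfying ¬locked → retry: {Start, Auth, Fail}.
States satisfying AG (¬locked → retry): {Start, Fail}.

{Start, Fail}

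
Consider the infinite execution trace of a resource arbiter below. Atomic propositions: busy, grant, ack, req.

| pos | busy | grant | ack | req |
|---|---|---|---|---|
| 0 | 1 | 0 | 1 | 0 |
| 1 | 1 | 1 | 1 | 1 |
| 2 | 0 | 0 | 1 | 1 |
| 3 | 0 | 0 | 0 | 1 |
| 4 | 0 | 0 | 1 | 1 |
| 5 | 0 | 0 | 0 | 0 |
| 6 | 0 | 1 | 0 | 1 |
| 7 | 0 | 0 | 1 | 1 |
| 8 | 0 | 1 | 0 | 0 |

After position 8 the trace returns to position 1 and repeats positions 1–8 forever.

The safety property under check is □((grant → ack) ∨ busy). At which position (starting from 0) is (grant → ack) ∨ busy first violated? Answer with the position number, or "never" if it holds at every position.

6

Check (grant → ack) ∨ busy at each position in order: 0 ✓, 1 ✓, 2 ✓, 3 ✓, 4 ✓, 5 ✓.
At position 6 the labels are {grant, req}, so (grant → ack) ∨ busy is false there. This is the first violation.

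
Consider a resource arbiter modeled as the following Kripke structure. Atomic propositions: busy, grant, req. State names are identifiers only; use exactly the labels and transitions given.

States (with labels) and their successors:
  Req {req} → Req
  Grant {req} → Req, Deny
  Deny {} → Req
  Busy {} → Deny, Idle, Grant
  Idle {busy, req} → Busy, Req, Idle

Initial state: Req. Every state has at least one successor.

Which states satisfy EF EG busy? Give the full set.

{Busy, Idle}

States satisfying EG busy: {Idle}.
States satisfying EF EG busy: {Busy, Idle}.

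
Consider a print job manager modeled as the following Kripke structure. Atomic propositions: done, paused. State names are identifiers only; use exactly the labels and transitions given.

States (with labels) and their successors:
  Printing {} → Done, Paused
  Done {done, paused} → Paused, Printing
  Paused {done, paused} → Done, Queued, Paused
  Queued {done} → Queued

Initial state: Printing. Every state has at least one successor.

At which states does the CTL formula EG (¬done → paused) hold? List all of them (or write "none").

{Done, Paused, Queued}

States satisfying ¬done → paused: {Done, Paused, Queued}.
States satisfying EG (¬done → paused): {Done, Paused, Queued}.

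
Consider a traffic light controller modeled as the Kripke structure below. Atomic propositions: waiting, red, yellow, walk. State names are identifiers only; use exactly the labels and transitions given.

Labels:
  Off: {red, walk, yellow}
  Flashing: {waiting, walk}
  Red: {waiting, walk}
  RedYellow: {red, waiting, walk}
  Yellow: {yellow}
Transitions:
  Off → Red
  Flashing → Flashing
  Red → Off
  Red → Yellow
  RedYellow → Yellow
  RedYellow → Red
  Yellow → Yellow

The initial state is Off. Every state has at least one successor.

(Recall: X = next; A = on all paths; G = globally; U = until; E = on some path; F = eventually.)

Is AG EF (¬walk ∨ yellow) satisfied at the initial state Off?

Yes

States satisfying EF (¬walk ∨ yellow): {Off, Red, RedYellow, Yellow}.
States satisfying AG EF (¬walk ∨ yellow): {Off, Red, RedYellow, Yellow}.
Every state reachable from Off satisfies EF (¬walk ∨ yellow).
Off ∈ Sat(AG EF (¬walk ∨ yellow)).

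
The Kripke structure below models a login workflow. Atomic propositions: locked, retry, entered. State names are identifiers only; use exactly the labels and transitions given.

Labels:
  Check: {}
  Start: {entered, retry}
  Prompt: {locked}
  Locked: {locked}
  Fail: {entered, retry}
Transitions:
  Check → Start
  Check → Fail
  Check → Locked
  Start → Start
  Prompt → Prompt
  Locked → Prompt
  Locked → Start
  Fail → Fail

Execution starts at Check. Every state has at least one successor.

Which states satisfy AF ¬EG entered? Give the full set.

{Check, Prompt, Locked}

States satisfying ¬EG entered: {Check, Prompt, Locked}.
States satisfying AF ¬EG entered: {Check, Prompt, Locked}.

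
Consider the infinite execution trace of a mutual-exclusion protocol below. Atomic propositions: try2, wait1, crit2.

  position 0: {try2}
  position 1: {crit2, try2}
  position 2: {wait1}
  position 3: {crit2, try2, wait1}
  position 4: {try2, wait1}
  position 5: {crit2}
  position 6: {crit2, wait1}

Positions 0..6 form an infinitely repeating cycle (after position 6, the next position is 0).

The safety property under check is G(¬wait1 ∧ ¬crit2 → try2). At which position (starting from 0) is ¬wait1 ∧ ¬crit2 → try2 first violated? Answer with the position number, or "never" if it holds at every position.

¬wait1 ∧ ¬crit2 → try2 holds at every position 0..6, and those are all the positions the trace ever visits, so the invariant G(¬wait1 ∧ ¬crit2 → try2) is never violated.

never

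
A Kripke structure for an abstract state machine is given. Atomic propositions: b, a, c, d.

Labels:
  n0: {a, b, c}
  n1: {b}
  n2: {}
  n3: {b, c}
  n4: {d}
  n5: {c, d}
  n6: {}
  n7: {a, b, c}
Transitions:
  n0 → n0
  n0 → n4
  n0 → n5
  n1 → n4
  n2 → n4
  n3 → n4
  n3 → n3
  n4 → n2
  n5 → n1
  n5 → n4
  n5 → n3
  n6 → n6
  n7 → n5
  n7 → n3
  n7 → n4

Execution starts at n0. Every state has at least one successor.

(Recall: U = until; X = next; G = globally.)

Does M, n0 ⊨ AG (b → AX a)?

Violated

States satisfying b → AX a: {n2, n4, n5, n6}.
States satisfying AG (b → AX a): {n2, n4, n6}.
n0 is reachable from n0 and violates b → AX a, so AG fails at n0.
n0 ∉ Sat(AG (b → AX a)).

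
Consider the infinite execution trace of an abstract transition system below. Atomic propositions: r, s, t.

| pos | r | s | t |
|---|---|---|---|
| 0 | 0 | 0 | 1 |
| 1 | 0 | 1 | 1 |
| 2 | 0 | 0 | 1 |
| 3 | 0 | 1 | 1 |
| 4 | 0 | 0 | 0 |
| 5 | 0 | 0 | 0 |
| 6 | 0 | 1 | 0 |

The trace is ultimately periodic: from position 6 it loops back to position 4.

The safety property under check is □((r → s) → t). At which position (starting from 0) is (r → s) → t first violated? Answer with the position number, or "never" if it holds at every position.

4

Check (r → s) → t at each position in order: 0 ✓, 1 ✓, 2 ✓, 3 ✓.
At position 4 the labels are {}, so (r → s) → t is false there. This is the first violation.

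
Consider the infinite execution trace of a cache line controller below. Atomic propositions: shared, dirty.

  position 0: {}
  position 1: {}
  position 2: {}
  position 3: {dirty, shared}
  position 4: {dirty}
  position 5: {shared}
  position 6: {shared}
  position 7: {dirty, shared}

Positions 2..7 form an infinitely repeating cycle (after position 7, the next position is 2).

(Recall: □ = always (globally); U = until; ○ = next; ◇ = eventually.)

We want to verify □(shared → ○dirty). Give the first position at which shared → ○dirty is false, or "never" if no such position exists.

5

Check shared → ○dirty at each position in order: 0 ✓, 1 ✓, 2 ✓, 3 ✓, 4 ✓.
At position 5 the labels are {shared} and the next position 6 has {shared}, so shared → ○dirty is false there. This is the first violation.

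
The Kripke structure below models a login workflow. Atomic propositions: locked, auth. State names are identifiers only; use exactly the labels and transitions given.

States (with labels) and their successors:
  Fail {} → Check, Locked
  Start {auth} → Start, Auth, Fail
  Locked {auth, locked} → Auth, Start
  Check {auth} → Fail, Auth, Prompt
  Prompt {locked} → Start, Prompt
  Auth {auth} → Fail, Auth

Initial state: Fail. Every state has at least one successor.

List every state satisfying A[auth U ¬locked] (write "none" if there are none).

{Fail, Start, Locked, Check, Auth}

States satisfying auth: {Start, Locked, Check, Auth}.
States satisfying ¬locked: {Fail, Start, Check, Auth}.
States satisfying A[auth U ¬locked]: {Fail, Start, Locked, Check, Auth}.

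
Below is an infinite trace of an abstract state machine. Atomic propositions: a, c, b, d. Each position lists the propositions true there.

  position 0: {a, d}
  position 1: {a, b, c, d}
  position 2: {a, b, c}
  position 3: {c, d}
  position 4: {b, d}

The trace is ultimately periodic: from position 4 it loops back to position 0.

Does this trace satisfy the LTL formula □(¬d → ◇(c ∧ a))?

¬d → ◇(c ∧ a) holds at every position 0..4, and those are all positions ever visited, so □(¬d → ◇(c ∧ a)) holds.
Positions where ¬d holds: 2.
Check ◇(c ∧ a) at each: 2→ok.

Holds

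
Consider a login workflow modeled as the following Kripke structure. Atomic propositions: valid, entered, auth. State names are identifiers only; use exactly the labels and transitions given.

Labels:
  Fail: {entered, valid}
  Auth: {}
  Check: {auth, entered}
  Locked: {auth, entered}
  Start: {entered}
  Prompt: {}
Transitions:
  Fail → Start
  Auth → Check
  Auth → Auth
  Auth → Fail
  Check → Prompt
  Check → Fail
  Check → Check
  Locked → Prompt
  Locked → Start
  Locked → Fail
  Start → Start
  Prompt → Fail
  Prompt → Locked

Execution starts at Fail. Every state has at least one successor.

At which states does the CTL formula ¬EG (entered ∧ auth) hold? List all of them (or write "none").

States satisfying entered ∧ auth: {Check, Locked}.
States satisfying EG (entered ∧ auth): {Check}.
States satisfying ¬EG (entered ∧ auth): {Fail, Auth, Locked, Start, Prompt}.

{Fail, Auth, Locked, Start, Prompt}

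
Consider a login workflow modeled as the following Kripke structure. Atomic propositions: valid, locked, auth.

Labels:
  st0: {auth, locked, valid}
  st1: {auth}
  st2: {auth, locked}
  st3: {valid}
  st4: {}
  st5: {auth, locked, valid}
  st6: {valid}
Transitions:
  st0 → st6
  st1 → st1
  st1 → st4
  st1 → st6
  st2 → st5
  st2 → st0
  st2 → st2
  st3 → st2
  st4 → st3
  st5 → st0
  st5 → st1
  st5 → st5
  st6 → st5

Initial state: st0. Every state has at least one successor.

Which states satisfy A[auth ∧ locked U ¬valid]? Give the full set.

States satisfying auth ∧ locked: {st0, st2, st5}.
States satisfying ¬valid: {st1, st2, st4}.
States satisfying A[auth ∧ locked U ¬valid]: {st1, st2, st4}.

{st1, st2, st4}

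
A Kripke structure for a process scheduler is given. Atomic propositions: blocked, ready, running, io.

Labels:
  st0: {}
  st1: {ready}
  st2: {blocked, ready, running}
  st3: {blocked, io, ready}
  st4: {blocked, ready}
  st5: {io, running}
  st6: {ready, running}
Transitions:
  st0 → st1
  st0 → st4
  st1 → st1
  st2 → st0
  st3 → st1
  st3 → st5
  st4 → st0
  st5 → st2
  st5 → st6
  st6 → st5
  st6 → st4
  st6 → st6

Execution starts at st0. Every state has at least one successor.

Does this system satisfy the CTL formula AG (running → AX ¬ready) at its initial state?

States satisfying running → AX ¬ready: {st0, st1, st2, st3, st4}.
States satisfying AG (running → AX ¬ready): {st0, st1, st2, st4}.
Every state reachable from st0 satisfies running → AX ¬ready.
st0 ∈ Sat(AG (running → AX ¬ready)).

Holds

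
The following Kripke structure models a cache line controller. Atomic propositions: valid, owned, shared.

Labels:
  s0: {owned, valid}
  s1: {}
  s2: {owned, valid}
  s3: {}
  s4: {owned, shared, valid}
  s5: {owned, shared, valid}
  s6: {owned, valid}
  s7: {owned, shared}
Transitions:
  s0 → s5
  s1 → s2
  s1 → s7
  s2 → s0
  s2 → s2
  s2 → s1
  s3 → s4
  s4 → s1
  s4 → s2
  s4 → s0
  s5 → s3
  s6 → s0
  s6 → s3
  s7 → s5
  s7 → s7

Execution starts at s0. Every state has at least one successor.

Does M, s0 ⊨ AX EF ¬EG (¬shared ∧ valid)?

Satisfied

States satisfying EF ¬EG (¬shared ∧ valid): {s0, s1, s2, s3, s4, s5, s6, s7}.
States satisfying AX EF ¬EG (¬shared ∧ valid): {s0, s1, s2, s3, s4, s5, s6, s7}.
s0 ∈ Sat(AX EF ¬EG (¬shared ∧ valid)).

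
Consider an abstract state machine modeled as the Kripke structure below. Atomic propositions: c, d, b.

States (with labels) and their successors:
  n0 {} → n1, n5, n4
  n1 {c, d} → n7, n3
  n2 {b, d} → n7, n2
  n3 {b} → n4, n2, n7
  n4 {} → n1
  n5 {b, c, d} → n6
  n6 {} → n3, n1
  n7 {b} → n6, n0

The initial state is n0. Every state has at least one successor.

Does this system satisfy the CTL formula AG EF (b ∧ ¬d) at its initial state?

Holds

States satisfying EF (b ∧ ¬d): {n0, n1, n2, n3, n4, n5, n6, n7}.
States satisfying AG EF (b ∧ ¬d): {n0, n1, n2, n3, n4, n5, n6, n7}.
Every state reachable from n0 satisfies EF (b ∧ ¬d).
n0 ∈ Sat(AG EF (b ∧ ¬d)).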